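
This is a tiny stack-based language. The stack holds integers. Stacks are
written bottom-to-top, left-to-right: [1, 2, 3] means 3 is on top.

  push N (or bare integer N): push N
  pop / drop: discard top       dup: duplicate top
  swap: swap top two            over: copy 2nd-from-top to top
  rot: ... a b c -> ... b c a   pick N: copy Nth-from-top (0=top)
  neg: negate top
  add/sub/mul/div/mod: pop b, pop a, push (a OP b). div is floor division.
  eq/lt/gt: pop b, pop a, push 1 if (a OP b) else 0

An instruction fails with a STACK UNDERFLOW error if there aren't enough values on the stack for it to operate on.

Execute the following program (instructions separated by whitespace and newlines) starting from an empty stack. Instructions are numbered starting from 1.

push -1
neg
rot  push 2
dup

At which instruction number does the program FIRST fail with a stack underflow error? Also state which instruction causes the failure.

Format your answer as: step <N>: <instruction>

Step 1 ('push -1'): stack = [-1], depth = 1
Step 2 ('neg'): stack = [1], depth = 1
Step 3 ('rot'): needs 3 value(s) but depth is 1 — STACK UNDERFLOW

Answer: step 3: rot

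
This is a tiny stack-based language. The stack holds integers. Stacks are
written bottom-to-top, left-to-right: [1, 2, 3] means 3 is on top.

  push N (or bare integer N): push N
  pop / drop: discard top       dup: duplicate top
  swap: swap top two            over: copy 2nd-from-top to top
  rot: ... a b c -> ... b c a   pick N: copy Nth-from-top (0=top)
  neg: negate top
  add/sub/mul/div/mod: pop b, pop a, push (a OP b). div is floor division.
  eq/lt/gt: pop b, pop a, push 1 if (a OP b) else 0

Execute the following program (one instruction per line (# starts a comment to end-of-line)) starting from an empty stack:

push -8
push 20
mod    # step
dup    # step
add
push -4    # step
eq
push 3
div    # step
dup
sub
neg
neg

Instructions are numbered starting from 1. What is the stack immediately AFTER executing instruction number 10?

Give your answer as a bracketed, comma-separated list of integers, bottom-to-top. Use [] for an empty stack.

Answer: [0, 0]

Derivation:
Step 1 ('push -8'): [-8]
Step 2 ('push 20'): [-8, 20]
Step 3 ('mod'): [12]
Step 4 ('dup'): [12, 12]
Step 5 ('add'): [24]
Step 6 ('push -4'): [24, -4]
Step 7 ('eq'): [0]
Step 8 ('push 3'): [0, 3]
Step 9 ('div'): [0]
Step 10 ('dup'): [0, 0]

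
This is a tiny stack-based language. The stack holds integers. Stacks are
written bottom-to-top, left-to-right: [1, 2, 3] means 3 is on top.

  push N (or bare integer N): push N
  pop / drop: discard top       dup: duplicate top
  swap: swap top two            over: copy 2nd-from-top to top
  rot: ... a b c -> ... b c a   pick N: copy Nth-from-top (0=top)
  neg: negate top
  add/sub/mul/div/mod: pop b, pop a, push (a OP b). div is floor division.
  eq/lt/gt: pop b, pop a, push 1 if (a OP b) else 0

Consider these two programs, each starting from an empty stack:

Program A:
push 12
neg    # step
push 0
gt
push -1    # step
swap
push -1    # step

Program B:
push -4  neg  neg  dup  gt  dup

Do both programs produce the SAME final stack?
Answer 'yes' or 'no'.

Program A trace:
  After 'push 12': [12]
  After 'neg': [-12]
  After 'push 0': [-12, 0]
  After 'gt': [0]
  After 'push -1': [0, -1]
  After 'swap': [-1, 0]
  After 'push -1': [-1, 0, -1]
Program A final stack: [-1, 0, -1]

Program B trace:
  After 'push -4': [-4]
  After 'neg': [4]
  After 'neg': [-4]
  After 'dup': [-4, -4]
  After 'gt': [0]
  After 'dup': [0, 0]
Program B final stack: [0, 0]
Same: no

Answer: no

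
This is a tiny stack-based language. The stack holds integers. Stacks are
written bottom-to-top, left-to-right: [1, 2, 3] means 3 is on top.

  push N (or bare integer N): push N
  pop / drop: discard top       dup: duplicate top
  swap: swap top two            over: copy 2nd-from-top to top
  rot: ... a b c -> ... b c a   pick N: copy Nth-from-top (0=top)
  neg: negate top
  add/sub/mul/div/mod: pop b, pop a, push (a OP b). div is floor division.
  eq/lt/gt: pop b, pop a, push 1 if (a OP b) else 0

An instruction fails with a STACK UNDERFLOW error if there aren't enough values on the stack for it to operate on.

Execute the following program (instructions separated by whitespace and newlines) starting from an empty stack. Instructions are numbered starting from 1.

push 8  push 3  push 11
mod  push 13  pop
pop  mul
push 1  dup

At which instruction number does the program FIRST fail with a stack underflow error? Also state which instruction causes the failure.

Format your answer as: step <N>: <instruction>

Step 1 ('push 8'): stack = [8], depth = 1
Step 2 ('push 3'): stack = [8, 3], depth = 2
Step 3 ('push 11'): stack = [8, 3, 11], depth = 3
Step 4 ('mod'): stack = [8, 3], depth = 2
Step 5 ('push 13'): stack = [8, 3, 13], depth = 3
Step 6 ('pop'): stack = [8, 3], depth = 2
Step 7 ('pop'): stack = [8], depth = 1
Step 8 ('mul'): needs 2 value(s) but depth is 1 — STACK UNDERFLOW

Answer: step 8: mul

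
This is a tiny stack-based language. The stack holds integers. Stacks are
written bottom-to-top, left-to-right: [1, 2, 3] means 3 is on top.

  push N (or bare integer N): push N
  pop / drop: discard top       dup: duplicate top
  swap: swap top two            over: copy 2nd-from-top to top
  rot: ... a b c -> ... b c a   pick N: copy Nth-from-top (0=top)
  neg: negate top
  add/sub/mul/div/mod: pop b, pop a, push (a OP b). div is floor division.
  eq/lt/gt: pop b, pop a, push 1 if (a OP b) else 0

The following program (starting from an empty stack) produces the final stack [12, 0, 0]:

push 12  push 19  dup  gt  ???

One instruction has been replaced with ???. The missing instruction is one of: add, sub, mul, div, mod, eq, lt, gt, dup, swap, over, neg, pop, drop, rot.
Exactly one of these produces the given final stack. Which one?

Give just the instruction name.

Answer: dup

Derivation:
Stack before ???: [12, 0]
Stack after ???:  [12, 0, 0]
The instruction that transforms [12, 0] -> [12, 0, 0] is: dup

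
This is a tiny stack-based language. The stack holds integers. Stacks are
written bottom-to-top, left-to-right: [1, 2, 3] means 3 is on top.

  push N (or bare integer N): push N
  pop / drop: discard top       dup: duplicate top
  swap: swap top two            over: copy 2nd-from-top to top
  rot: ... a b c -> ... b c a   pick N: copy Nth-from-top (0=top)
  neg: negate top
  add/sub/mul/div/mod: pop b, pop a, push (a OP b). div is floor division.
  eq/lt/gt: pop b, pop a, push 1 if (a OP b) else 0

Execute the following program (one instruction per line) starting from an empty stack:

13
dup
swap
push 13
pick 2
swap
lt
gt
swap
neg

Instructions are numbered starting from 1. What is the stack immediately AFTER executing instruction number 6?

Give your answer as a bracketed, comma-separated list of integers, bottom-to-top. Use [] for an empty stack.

Step 1 ('13'): [13]
Step 2 ('dup'): [13, 13]
Step 3 ('swap'): [13, 13]
Step 4 ('push 13'): [13, 13, 13]
Step 5 ('pick 2'): [13, 13, 13, 13]
Step 6 ('swap'): [13, 13, 13, 13]

Answer: [13, 13, 13, 13]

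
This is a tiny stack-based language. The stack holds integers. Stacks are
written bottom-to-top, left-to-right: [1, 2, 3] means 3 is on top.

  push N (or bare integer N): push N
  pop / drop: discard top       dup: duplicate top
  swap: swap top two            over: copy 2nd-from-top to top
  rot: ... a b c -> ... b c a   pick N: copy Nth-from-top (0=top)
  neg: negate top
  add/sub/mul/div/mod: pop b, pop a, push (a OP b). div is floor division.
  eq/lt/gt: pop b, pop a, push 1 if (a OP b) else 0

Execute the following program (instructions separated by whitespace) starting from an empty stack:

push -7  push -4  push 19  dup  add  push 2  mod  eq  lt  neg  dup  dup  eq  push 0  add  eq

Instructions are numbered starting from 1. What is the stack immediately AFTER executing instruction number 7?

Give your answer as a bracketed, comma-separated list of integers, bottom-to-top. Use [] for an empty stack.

Step 1 ('push -7'): [-7]
Step 2 ('push -4'): [-7, -4]
Step 3 ('push 19'): [-7, -4, 19]
Step 4 ('dup'): [-7, -4, 19, 19]
Step 5 ('add'): [-7, -4, 38]
Step 6 ('push 2'): [-7, -4, 38, 2]
Step 7 ('mod'): [-7, -4, 0]

Answer: [-7, -4, 0]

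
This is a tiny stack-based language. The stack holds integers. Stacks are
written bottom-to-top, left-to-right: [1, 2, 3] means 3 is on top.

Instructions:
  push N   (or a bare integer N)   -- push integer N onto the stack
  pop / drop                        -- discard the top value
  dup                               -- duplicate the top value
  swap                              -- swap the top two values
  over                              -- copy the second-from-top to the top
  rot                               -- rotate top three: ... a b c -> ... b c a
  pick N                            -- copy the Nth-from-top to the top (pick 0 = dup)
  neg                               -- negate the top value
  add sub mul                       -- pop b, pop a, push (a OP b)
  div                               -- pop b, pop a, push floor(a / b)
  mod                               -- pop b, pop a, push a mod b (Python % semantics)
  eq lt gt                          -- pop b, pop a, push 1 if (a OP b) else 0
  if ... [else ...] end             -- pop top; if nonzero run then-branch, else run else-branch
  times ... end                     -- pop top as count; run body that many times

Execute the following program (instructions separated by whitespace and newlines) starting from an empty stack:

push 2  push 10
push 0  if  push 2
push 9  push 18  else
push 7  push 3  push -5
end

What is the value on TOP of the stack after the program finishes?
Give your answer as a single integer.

After 'push 2': [2]
After 'push 10': [2, 10]
After 'push 0': [2, 10, 0]
After 'if': [2, 10]
After 'push 7': [2, 10, 7]
After 'push 3': [2, 10, 7, 3]
After 'push -5': [2, 10, 7, 3, -5]

Answer: -5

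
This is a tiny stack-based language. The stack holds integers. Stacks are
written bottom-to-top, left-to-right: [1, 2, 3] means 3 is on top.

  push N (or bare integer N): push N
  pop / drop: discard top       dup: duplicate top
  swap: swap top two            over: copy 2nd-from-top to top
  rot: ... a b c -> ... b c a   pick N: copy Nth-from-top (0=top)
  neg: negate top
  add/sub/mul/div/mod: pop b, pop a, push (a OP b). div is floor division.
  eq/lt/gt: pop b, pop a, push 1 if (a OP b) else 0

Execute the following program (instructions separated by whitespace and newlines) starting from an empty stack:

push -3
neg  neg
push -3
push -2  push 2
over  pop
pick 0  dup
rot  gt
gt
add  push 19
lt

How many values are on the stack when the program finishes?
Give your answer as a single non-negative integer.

Answer: 3

Derivation:
After 'push -3': stack = [-3] (depth 1)
After 'neg': stack = [3] (depth 1)
After 'neg': stack = [-3] (depth 1)
After 'push -3': stack = [-3, -3] (depth 2)
After 'push -2': stack = [-3, -3, -2] (depth 3)
After 'push 2': stack = [-3, -3, -2, 2] (depth 4)
After 'over': stack = [-3, -3, -2, 2, -2] (depth 5)
After 'pop': stack = [-3, -3, -2, 2] (depth 4)
After 'pick 0': stack = [-3, -3, -2, 2, 2] (depth 5)
After 'dup': stack = [-3, -3, -2, 2, 2, 2] (depth 6)
After 'rot': stack = [-3, -3, -2, 2, 2, 2] (depth 6)
After 'gt': stack = [-3, -3, -2, 2, 0] (depth 5)
After 'gt': stack = [-3, -3, -2, 1] (depth 4)
After 'add': stack = [-3, -3, -1] (depth 3)
After 'push 19': stack = [-3, -3, -1, 19] (depth 4)
After 'lt': stack = [-3, -3, 1] (depth 3)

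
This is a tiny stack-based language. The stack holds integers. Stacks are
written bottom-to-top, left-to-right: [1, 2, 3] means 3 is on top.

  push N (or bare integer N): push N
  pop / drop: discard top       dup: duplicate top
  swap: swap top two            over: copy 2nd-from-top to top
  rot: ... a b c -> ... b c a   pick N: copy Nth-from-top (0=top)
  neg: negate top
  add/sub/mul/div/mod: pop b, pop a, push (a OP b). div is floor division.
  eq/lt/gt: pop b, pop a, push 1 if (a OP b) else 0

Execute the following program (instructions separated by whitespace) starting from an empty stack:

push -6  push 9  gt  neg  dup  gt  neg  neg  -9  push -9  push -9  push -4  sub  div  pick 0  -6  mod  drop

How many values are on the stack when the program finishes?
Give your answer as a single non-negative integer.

Answer: 3

Derivation:
After 'push -6': stack = [-6] (depth 1)
After 'push 9': stack = [-6, 9] (depth 2)
After 'gt': stack = [0] (depth 1)
After 'neg': stack = [0] (depth 1)
After 'dup': stack = [0, 0] (depth 2)
After 'gt': stack = [0] (depth 1)
After 'neg': stack = [0] (depth 1)
After 'neg': stack = [0] (depth 1)
After 'push -9': stack = [0, -9] (depth 2)
After 'push -9': stack = [0, -9, -9] (depth 3)
After 'push -9': stack = [0, -9, -9, -9] (depth 4)
After 'push -4': stack = [0, -9, -9, -9, -4] (depth 5)
After 'sub': stack = [0, -9, -9, -5] (depth 4)
After 'div': stack = [0, -9, 1] (depth 3)
After 'pick 0': stack = [0, -9, 1, 1] (depth 4)
After 'push -6': stack = [0, -9, 1, 1, -6] (depth 5)
After 'mod': stack = [0, -9, 1, -5] (depth 4)
After 'drop': stack = [0, -9, 1] (depth 3)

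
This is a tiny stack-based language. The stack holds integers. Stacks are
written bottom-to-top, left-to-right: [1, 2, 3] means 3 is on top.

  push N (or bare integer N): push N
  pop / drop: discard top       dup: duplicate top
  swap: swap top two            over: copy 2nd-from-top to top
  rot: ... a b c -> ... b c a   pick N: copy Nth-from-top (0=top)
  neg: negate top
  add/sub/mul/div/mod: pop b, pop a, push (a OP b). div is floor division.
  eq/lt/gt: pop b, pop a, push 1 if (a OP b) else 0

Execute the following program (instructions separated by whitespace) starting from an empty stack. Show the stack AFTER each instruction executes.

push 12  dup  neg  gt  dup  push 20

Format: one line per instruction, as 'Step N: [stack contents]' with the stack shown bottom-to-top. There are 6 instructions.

Step 1: [12]
Step 2: [12, 12]
Step 3: [12, -12]
Step 4: [1]
Step 5: [1, 1]
Step 6: [1, 1, 20]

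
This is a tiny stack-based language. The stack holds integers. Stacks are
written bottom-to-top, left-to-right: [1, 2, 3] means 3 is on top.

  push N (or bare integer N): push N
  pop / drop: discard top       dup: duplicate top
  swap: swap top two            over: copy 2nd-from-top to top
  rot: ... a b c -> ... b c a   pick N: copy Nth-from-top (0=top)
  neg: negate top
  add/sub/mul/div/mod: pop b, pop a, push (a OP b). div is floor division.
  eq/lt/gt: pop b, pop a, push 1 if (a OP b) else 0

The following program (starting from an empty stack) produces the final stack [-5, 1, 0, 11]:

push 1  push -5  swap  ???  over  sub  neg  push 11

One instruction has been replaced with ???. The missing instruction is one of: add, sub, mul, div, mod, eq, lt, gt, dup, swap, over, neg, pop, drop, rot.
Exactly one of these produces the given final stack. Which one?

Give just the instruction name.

Answer: dup

Derivation:
Stack before ???: [-5, 1]
Stack after ???:  [-5, 1, 1]
The instruction that transforms [-5, 1] -> [-5, 1, 1] is: dup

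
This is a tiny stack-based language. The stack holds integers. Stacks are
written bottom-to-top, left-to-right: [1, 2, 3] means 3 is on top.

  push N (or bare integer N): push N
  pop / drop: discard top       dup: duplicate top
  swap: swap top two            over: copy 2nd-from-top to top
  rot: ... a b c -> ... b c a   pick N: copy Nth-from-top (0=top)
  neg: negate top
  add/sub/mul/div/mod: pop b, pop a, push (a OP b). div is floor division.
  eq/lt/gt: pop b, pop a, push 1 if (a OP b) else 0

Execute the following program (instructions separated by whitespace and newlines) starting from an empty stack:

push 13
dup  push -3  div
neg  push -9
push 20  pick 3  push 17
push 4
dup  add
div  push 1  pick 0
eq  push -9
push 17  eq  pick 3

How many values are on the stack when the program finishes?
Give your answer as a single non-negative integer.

After 'push 13': stack = [13] (depth 1)
After 'dup': stack = [13, 13] (depth 2)
After 'push -3': stack = [13, 13, -3] (depth 3)
After 'div': stack = [13, -5] (depth 2)
After 'neg': stack = [13, 5] (depth 2)
After 'push -9': stack = [13, 5, -9] (depth 3)
After 'push 20': stack = [13, 5, -9, 20] (depth 4)
After 'pick 3': stack = [13, 5, -9, 20, 13] (depth 5)
After 'push 17': stack = [13, 5, -9, 20, 13, 17] (depth 6)
After 'push 4': stack = [13, 5, -9, 20, 13, 17, 4] (depth 7)
After 'dup': stack = [13, 5, -9, 20, 13, 17, 4, 4] (depth 8)
After 'add': stack = [13, 5, -9, 20, 13, 17, 8] (depth 7)
After 'div': stack = [13, 5, -9, 20, 13, 2] (depth 6)
After 'push 1': stack = [13, 5, -9, 20, 13, 2, 1] (depth 7)
After 'pick 0': stack = [13, 5, -9, 20, 13, 2, 1, 1] (depth 8)
After 'eq': stack = [13, 5, -9, 20, 13, 2, 1] (depth 7)
After 'push -9': stack = [13, 5, -9, 20, 13, 2, 1, -9] (depth 8)
After 'push 17': stack = [13, 5, -9, 20, 13, 2, 1, -9, 17] (depth 9)
After 'eq': stack = [13, 5, -9, 20, 13, 2, 1, 0] (depth 8)
After 'pick 3': stack = [13, 5, -9, 20, 13, 2, 1, 0, 13] (depth 9)

Answer: 9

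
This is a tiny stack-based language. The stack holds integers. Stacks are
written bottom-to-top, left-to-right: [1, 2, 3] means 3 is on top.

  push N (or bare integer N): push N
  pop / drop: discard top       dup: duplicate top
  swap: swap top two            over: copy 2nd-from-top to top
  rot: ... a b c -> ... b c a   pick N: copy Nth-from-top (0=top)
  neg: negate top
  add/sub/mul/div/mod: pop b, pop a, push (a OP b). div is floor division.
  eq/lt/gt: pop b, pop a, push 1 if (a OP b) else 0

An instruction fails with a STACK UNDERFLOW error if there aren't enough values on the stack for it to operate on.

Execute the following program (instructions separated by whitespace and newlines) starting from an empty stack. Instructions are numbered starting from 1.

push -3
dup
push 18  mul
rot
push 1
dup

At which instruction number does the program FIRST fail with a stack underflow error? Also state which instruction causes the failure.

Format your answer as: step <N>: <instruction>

Answer: step 5: rot

Derivation:
Step 1 ('push -3'): stack = [-3], depth = 1
Step 2 ('dup'): stack = [-3, -3], depth = 2
Step 3 ('push 18'): stack = [-3, -3, 18], depth = 3
Step 4 ('mul'): stack = [-3, -54], depth = 2
Step 5 ('rot'): needs 3 value(s) but depth is 2 — STACK UNDERFLOW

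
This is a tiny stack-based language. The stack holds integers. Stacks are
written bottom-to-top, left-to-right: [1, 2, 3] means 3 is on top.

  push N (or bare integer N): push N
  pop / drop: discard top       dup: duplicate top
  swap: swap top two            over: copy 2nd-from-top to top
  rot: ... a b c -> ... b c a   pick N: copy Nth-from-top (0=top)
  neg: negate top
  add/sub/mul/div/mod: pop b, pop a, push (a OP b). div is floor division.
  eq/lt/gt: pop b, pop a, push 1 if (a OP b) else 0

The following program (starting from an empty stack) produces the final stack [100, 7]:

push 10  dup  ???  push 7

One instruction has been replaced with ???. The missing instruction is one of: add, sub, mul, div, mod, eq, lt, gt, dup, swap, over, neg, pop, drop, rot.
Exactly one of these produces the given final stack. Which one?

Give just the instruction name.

Answer: mul

Derivation:
Stack before ???: [10, 10]
Stack after ???:  [100]
The instruction that transforms [10, 10] -> [100] is: mul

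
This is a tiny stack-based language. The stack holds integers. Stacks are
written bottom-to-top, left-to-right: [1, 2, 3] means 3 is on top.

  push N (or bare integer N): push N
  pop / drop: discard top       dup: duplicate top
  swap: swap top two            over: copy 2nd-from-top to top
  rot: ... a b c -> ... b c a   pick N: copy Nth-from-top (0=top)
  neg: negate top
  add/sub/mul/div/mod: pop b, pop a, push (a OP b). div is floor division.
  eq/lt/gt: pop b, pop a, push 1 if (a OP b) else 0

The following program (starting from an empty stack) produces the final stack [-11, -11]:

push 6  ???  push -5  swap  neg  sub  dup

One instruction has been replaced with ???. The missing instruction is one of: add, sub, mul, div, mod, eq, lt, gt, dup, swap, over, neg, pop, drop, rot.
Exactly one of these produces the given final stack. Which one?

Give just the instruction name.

Stack before ???: [6]
Stack after ???:  [-6]
The instruction that transforms [6] -> [-6] is: neg

Answer: neg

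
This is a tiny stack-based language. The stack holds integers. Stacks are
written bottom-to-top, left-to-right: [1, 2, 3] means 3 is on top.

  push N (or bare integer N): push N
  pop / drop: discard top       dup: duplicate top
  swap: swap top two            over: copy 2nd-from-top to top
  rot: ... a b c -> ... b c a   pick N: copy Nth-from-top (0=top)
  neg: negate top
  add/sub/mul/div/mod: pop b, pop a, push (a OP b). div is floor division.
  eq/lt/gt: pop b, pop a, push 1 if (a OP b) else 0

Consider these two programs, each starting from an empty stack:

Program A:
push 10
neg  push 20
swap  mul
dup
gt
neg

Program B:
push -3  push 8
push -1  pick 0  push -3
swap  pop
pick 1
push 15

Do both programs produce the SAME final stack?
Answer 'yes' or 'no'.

Answer: no

Derivation:
Program A trace:
  After 'push 10': [10]
  After 'neg': [-10]
  After 'push 20': [-10, 20]
  After 'swap': [20, -10]
  After 'mul': [-200]
  After 'dup': [-200, -200]
  After 'gt': [0]
  After 'neg': [0]
Program A final stack: [0]

Program B trace:
  After 'push -3': [-3]
  After 'push 8': [-3, 8]
  After 'push -1': [-3, 8, -1]
  After 'pick 0': [-3, 8, -1, -1]
  After 'push -3': [-3, 8, -1, -1, -3]
  After 'swap': [-3, 8, -1, -3, -1]
  After 'pop': [-3, 8, -1, -3]
  After 'pick 1': [-3, 8, -1, -3, -1]
  After 'push 15': [-3, 8, -1, -3, -1, 15]
Program B final stack: [-3, 8, -1, -3, -1, 15]
Same: no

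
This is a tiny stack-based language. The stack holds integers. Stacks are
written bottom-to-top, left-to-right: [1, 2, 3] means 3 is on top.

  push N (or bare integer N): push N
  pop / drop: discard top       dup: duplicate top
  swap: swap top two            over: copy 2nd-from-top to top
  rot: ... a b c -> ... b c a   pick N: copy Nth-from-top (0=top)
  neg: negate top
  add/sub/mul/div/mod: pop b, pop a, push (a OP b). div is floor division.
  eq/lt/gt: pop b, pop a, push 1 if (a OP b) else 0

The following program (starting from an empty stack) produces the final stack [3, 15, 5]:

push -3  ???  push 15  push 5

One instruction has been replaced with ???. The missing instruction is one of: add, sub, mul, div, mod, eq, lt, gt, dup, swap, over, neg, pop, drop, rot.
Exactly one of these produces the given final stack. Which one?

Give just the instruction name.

Stack before ???: [-3]
Stack after ???:  [3]
The instruction that transforms [-3] -> [3] is: neg

Answer: neg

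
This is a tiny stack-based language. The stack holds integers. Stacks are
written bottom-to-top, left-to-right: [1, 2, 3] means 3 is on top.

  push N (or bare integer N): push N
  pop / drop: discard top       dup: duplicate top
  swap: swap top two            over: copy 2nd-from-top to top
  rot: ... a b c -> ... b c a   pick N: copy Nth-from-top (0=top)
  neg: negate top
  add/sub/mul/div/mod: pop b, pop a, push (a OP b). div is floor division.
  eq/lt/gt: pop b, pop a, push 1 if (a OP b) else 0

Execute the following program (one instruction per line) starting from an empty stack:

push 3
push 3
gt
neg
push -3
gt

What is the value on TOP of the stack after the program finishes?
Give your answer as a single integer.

Answer: 1

Derivation:
After 'push 3': [3]
After 'push 3': [3, 3]
After 'gt': [0]
After 'neg': [0]
After 'push -3': [0, -3]
After 'gt': [1]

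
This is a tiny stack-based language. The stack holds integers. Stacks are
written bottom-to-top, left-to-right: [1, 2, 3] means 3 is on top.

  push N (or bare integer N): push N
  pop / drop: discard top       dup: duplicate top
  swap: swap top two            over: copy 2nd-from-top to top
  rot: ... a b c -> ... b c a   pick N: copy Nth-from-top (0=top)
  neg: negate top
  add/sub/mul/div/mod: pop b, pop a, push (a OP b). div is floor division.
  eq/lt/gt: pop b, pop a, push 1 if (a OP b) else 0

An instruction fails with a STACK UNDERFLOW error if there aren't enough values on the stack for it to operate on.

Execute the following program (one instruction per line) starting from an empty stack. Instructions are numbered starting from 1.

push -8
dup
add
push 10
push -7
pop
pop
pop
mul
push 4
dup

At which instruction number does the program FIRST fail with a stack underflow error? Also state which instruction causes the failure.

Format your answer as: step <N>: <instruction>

Answer: step 9: mul

Derivation:
Step 1 ('push -8'): stack = [-8], depth = 1
Step 2 ('dup'): stack = [-8, -8], depth = 2
Step 3 ('add'): stack = [-16], depth = 1
Step 4 ('push 10'): stack = [-16, 10], depth = 2
Step 5 ('push -7'): stack = [-16, 10, -7], depth = 3
Step 6 ('pop'): stack = [-16, 10], depth = 2
Step 7 ('pop'): stack = [-16], depth = 1
Step 8 ('pop'): stack = [], depth = 0
Step 9 ('mul'): needs 2 value(s) but depth is 0 — STACK UNDERFLOW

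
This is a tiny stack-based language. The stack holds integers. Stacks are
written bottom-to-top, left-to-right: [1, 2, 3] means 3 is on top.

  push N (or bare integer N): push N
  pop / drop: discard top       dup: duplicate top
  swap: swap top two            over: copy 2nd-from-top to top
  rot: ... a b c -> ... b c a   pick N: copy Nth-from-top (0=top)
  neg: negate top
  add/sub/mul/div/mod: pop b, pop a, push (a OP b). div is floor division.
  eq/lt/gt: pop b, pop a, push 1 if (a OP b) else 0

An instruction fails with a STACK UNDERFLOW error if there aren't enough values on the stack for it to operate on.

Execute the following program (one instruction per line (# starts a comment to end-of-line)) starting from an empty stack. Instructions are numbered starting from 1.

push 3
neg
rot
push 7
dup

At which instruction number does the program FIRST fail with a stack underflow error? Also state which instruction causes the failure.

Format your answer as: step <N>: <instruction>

Step 1 ('push 3'): stack = [3], depth = 1
Step 2 ('neg'): stack = [-3], depth = 1
Step 3 ('rot'): needs 3 value(s) but depth is 1 — STACK UNDERFLOW

Answer: step 3: rot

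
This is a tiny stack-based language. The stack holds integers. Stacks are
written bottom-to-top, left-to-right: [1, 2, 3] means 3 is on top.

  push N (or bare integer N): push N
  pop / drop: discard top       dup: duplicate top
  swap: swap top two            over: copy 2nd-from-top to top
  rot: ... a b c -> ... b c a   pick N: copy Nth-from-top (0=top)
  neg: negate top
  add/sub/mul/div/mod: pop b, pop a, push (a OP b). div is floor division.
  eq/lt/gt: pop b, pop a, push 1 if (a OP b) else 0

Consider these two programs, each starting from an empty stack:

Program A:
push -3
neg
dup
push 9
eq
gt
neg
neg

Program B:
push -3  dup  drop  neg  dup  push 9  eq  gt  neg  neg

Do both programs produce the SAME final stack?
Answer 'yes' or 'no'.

Program A trace:
  After 'push -3': [-3]
  After 'neg': [3]
  After 'dup': [3, 3]
  After 'push 9': [3, 3, 9]
  After 'eq': [3, 0]
  After 'gt': [1]
  After 'neg': [-1]
  After 'neg': [1]
Program A final stack: [1]

Program B trace:
  After 'push -3': [-3]
  After 'dup': [-3, -3]
  After 'drop': [-3]
  After 'neg': [3]
  After 'dup': [3, 3]
  After 'push 9': [3, 3, 9]
  After 'eq': [3, 0]
  After 'gt': [1]
  After 'neg': [-1]
  After 'neg': [1]
Program B final stack: [1]
Same: yes

Answer: yes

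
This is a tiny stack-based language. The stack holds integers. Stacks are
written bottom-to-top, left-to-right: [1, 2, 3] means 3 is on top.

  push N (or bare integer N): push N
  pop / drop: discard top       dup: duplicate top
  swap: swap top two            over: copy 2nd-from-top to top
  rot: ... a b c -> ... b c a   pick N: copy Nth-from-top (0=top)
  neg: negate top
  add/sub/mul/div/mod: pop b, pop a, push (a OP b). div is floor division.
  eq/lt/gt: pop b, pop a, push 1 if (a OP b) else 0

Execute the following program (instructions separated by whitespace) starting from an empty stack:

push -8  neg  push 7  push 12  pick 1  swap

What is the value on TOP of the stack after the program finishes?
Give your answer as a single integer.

Answer: 12

Derivation:
After 'push -8': [-8]
After 'neg': [8]
After 'push 7': [8, 7]
After 'push 12': [8, 7, 12]
After 'pick 1': [8, 7, 12, 7]
After 'swap': [8, 7, 7, 12]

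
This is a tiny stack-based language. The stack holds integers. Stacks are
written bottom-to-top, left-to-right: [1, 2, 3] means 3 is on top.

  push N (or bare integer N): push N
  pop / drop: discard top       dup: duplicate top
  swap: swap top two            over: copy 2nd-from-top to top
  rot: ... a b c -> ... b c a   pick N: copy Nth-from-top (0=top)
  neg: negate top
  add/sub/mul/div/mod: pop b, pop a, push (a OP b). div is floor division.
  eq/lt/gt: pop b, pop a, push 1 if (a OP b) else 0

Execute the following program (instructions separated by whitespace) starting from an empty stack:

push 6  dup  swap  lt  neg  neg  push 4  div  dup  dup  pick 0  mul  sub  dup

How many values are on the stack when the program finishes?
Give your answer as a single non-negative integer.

Answer: 3

Derivation:
After 'push 6': stack = [6] (depth 1)
After 'dup': stack = [6, 6] (depth 2)
After 'swap': stack = [6, 6] (depth 2)
After 'lt': stack = [0] (depth 1)
After 'neg': stack = [0] (depth 1)
After 'neg': stack = [0] (depth 1)
After 'push 4': stack = [0, 4] (depth 2)
After 'div': stack = [0] (depth 1)
After 'dup': stack = [0, 0] (depth 2)
After 'dup': stack = [0, 0, 0] (depth 3)
After 'pick 0': stack = [0, 0, 0, 0] (depth 4)
After 'mul': stack = [0, 0, 0] (depth 3)
After 'sub': stack = [0, 0] (depth 2)
After 'dup': stack = [0, 0, 0] (depth 3)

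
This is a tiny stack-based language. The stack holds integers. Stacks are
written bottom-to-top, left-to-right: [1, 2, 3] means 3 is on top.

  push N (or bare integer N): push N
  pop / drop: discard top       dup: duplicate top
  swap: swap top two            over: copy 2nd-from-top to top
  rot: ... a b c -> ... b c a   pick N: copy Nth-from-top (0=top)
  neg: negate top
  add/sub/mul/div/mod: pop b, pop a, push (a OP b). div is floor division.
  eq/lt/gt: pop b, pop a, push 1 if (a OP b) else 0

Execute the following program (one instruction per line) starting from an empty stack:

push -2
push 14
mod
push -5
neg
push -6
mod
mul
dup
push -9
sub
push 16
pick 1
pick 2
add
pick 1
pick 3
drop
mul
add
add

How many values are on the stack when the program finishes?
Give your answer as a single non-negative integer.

After 'push -2': stack = [-2] (depth 1)
After 'push 14': stack = [-2, 14] (depth 2)
After 'mod': stack = [12] (depth 1)
After 'push -5': stack = [12, -5] (depth 2)
After 'neg': stack = [12, 5] (depth 2)
After 'push -6': stack = [12, 5, -6] (depth 3)
After 'mod': stack = [12, -1] (depth 2)
After 'mul': stack = [-12] (depth 1)
After 'dup': stack = [-12, -12] (depth 2)
After 'push -9': stack = [-12, -12, -9] (depth 3)
  ...
After 'push 16': stack = [-12, -3, 16] (depth 3)
After 'pick 1': stack = [-12, -3, 16, -3] (depth 4)
After 'pick 2': stack = [-12, -3, 16, -3, -3] (depth 5)
After 'add': stack = [-12, -3, 16, -6] (depth 4)
After 'pick 1': stack = [-12, -3, 16, -6, 16] (depth 5)
After 'pick 3': stack = [-12, -3, 16, -6, 16, -3] (depth 6)
After 'drop': stack = [-12, -3, 16, -6, 16] (depth 5)
After 'mul': stack = [-12, -3, 16, -96] (depth 4)
After 'add': stack = [-12, -3, -80] (depth 3)
After 'add': stack = [-12, -83] (depth 2)

Answer: 2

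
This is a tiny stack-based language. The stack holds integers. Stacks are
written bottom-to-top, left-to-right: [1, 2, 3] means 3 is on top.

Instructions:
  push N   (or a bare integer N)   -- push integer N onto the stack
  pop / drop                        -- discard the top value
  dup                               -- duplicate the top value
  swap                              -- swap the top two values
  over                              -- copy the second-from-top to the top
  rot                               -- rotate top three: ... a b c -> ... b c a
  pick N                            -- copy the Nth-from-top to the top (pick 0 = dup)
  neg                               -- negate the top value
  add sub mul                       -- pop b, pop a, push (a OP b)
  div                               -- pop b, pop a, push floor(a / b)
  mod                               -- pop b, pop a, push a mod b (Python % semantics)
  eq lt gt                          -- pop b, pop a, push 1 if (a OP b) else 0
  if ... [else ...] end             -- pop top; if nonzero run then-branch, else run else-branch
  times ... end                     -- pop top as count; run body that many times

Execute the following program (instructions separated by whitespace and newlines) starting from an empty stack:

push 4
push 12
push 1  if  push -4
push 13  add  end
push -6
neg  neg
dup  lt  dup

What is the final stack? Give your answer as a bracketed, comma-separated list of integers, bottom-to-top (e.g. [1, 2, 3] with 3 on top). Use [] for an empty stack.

After 'push 4': [4]
After 'push 12': [4, 12]
After 'push 1': [4, 12, 1]
After 'if': [4, 12]
After 'push -4': [4, 12, -4]
After 'push 13': [4, 12, -4, 13]
After 'add': [4, 12, 9]
After 'push -6': [4, 12, 9, -6]
After 'neg': [4, 12, 9, 6]
After 'neg': [4, 12, 9, -6]
After 'dup': [4, 12, 9, -6, -6]
After 'lt': [4, 12, 9, 0]
After 'dup': [4, 12, 9, 0, 0]

Answer: [4, 12, 9, 0, 0]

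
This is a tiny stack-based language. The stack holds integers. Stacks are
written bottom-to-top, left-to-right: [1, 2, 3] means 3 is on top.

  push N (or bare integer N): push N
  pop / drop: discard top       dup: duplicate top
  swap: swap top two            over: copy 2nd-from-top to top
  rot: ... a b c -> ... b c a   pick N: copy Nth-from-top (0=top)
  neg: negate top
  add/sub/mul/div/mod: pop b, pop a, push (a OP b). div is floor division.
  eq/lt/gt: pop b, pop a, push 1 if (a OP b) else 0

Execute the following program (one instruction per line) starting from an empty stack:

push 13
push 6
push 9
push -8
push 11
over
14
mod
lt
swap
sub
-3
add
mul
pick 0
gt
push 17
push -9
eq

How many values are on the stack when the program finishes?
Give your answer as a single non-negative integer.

Answer: 4

Derivation:
After 'push 13': stack = [13] (depth 1)
After 'push 6': stack = [13, 6] (depth 2)
After 'push 9': stack = [13, 6, 9] (depth 3)
After 'push -8': stack = [13, 6, 9, -8] (depth 4)
After 'push 11': stack = [13, 6, 9, -8, 11] (depth 5)
After 'over': stack = [13, 6, 9, -8, 11, -8] (depth 6)
After 'push 14': stack = [13, 6, 9, -8, 11, -8, 14] (depth 7)
After 'mod': stack = [13, 6, 9, -8, 11, 6] (depth 6)
After 'lt': stack = [13, 6, 9, -8, 0] (depth 5)
After 'swap': stack = [13, 6, 9, 0, -8] (depth 5)
After 'sub': stack = [13, 6, 9, 8] (depth 4)
After 'push -3': stack = [13, 6, 9, 8, -3] (depth 5)
After 'add': stack = [13, 6, 9, 5] (depth 4)
After 'mul': stack = [13, 6, 45] (depth 3)
After 'pick 0': stack = [13, 6, 45, 45] (depth 4)
After 'gt': stack = [13, 6, 0] (depth 3)
After 'push 17': stack = [13, 6, 0, 17] (depth 4)
After 'push -9': stack = [13, 6, 0, 17, -9] (depth 5)
After 'eq': stack = [13, 6, 0, 0] (depth 4)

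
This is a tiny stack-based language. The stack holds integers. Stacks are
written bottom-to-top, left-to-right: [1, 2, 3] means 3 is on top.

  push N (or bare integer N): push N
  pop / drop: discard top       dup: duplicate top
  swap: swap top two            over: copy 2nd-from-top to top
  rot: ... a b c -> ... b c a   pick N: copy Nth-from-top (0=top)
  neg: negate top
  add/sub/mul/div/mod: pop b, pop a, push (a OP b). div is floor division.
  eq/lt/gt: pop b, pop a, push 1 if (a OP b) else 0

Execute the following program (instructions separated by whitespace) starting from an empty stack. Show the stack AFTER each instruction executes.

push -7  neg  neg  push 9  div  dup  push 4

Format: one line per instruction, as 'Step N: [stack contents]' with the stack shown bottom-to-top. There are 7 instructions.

Step 1: [-7]
Step 2: [7]
Step 3: [-7]
Step 4: [-7, 9]
Step 5: [-1]
Step 6: [-1, -1]
Step 7: [-1, -1, 4]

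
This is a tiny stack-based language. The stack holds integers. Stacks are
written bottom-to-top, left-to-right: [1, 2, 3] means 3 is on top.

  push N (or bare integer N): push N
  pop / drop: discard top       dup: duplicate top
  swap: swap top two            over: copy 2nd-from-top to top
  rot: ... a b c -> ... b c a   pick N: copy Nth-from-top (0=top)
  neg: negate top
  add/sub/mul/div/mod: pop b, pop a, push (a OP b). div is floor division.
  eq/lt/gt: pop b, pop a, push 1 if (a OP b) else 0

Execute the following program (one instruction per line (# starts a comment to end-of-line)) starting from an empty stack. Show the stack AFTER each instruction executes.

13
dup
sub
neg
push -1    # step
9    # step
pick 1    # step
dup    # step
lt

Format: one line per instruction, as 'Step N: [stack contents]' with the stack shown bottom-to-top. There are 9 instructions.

Step 1: [13]
Step 2: [13, 13]
Step 3: [0]
Step 4: [0]
Step 5: [0, -1]
Step 6: [0, -1, 9]
Step 7: [0, -1, 9, -1]
Step 8: [0, -1, 9, -1, -1]
Step 9: [0, -1, 9, 0]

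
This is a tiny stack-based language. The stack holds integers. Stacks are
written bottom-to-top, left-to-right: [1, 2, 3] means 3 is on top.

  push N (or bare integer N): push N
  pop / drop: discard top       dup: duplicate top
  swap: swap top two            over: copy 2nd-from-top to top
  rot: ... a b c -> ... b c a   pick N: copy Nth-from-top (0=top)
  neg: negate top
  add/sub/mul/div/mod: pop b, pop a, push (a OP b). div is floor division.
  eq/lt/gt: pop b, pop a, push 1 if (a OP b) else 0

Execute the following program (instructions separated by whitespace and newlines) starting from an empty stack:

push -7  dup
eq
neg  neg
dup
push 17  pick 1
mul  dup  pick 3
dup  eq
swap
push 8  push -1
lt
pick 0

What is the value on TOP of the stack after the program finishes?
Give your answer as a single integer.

After 'push -7': [-7]
After 'dup': [-7, -7]
After 'eq': [1]
After 'neg': [-1]
After 'neg': [1]
After 'dup': [1, 1]
After 'push 17': [1, 1, 17]
After 'pick 1': [1, 1, 17, 1]
After 'mul': [1, 1, 17]
After 'dup': [1, 1, 17, 17]
After 'pick 3': [1, 1, 17, 17, 1]
After 'dup': [1, 1, 17, 17, 1, 1]
After 'eq': [1, 1, 17, 17, 1]
After 'swap': [1, 1, 17, 1, 17]
After 'push 8': [1, 1, 17, 1, 17, 8]
After 'push -1': [1, 1, 17, 1, 17, 8, -1]
After 'lt': [1, 1, 17, 1, 17, 0]
After 'pick 0': [1, 1, 17, 1, 17, 0, 0]

Answer: 0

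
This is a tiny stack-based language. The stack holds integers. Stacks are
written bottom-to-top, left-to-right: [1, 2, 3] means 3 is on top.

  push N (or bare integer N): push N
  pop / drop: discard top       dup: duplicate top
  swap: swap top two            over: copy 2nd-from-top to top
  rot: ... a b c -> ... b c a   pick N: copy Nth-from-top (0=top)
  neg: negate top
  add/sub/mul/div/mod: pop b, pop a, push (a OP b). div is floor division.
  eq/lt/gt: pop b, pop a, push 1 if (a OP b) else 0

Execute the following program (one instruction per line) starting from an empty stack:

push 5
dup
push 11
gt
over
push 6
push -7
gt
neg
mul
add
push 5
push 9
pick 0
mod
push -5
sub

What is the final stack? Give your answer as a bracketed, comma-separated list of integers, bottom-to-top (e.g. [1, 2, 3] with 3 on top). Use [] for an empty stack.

After 'push 5': [5]
After 'dup': [5, 5]
After 'push 11': [5, 5, 11]
After 'gt': [5, 0]
After 'over': [5, 0, 5]
After 'push 6': [5, 0, 5, 6]
After 'push -7': [5, 0, 5, 6, -7]
After 'gt': [5, 0, 5, 1]
After 'neg': [5, 0, 5, -1]
After 'mul': [5, 0, -5]
After 'add': [5, -5]
After 'push 5': [5, -5, 5]
After 'push 9': [5, -5, 5, 9]
After 'pick 0': [5, -5, 5, 9, 9]
After 'mod': [5, -5, 5, 0]
After 'push -5': [5, -5, 5, 0, -5]
After 'sub': [5, -5, 5, 5]

Answer: [5, -5, 5, 5]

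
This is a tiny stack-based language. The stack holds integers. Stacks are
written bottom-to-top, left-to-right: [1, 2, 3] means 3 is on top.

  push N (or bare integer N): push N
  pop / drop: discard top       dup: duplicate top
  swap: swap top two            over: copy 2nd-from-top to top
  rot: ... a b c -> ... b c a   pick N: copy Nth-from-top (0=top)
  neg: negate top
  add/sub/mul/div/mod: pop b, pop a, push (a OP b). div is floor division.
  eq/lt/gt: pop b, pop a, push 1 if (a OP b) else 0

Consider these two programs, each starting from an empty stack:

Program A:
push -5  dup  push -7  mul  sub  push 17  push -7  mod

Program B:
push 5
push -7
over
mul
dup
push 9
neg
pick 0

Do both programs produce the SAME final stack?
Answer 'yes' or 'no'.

Program A trace:
  After 'push -5': [-5]
  After 'dup': [-5, -5]
  After 'push -7': [-5, -5, -7]
  After 'mul': [-5, 35]
  After 'sub': [-40]
  After 'push 17': [-40, 17]
  After 'push -7': [-40, 17, -7]
  After 'mod': [-40, -4]
Program A final stack: [-40, -4]

Program B trace:
  After 'push 5': [5]
  After 'push -7': [5, -7]
  After 'over': [5, -7, 5]
  After 'mul': [5, -35]
  After 'dup': [5, -35, -35]
  After 'push 9': [5, -35, -35, 9]
  After 'neg': [5, -35, -35, -9]
  After 'pick 0': [5, -35, -35, -9, -9]
Program B final stack: [5, -35, -35, -9, -9]
Same: no

Answer: no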